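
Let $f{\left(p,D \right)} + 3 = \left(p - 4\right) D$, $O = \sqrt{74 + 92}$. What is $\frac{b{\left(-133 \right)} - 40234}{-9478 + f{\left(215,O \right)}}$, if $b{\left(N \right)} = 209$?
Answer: $\frac{15179081}{3299955} + \frac{337811 \sqrt{166}}{3299955} \approx 5.9187$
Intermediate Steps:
$O = \sqrt{166} \approx 12.884$
$f{\left(p,D \right)} = -3 + D \left(-4 + p\right)$ ($f{\left(p,D \right)} = -3 + \left(p - 4\right) D = -3 + \left(-4 + p\right) D = -3 + D \left(-4 + p\right)$)
$\frac{b{\left(-133 \right)} - 40234}{-9478 + f{\left(215,O \right)}} = \frac{209 - 40234}{-9478 - \left(3 + 4 \sqrt{166} - \sqrt{166} \cdot 215\right)} = - \frac{40025}{-9478 - \left(3 - 211 \sqrt{166}\right)} = - \frac{40025}{-9481 + 211 \sqrt{166}}$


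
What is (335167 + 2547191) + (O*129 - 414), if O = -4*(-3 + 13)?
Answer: 2876784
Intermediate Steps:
O = -40 (O = -4*10 = -40)
(335167 + 2547191) + (O*129 - 414) = (335167 + 2547191) + (-40*129 - 414) = 2882358 + (-5160 - 414) = 2882358 - 5574 = 2876784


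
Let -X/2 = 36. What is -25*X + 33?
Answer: 1833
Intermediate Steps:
X = -72 (X = -2*36 = -72)
-25*X + 33 = -25*(-72) + 33 = 1800 + 33 = 1833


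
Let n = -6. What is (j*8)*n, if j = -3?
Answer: 144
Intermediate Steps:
(j*8)*n = -3*8*(-6) = -24*(-6) = 144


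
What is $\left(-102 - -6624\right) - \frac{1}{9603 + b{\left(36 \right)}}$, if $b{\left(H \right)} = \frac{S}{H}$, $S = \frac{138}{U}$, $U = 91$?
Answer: $\frac{34196547696}{5243261} \approx 6522.0$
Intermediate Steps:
$S = \frac{138}{91} \approx 1.5165$
$b{\left(H \right)} = \frac{138}{91 H}$
$\left(-102 - -6624\right) - \frac{1}{9603 + b{\left(36 \right)}} = \left(-102 - -6624\right) - \frac{1}{9603 + \frac{138}{91 \cdot 36}} = \left(-102 + 6624\right) - \frac{1}{9603 + \frac{138}{91} \cdot \frac{1}{36}} = 6522 - \frac{1}{9603 + \frac{23}{546}} = 6522 - \frac{1}{\frac{5243261}{546}} = 6522 - \frac{546}{5243261} = \frac{34196547696}{5243261}$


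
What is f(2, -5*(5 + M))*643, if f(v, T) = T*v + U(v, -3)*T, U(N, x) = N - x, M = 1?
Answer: -135030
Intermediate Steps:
f(v, T) = T*v + T*(3 + v) (f(v, T) = T*v + (v - 1*(-3))*T = T*v + (v + 3)*T = T*v + (3 + v)*T = T*v + T*(3 + v))
f(2, -5*(5 + M))*643 = ((-5*(5 + 1))*(3 + 2*2))*643 = ((-5*6)*(3 + 4))*643 = -30*7*643 = -210*643 = -135030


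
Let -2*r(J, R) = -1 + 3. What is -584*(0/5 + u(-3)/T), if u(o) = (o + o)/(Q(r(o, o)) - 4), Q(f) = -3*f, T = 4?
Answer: -876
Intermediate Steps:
r(J, R) = -1 (r(J, R) = -(-1 + 3)/2 = -1/2*2 = -1)
u(o) = -2*o (u(o) = (o + o)/(-3*(-1) - 4) = (2*o)/(3 - 4) = (2*o)/(-1) = (2*o)*(-1) = -2*o)
-584*(0/5 + u(-3)/T) = -584*(0/5 - 2*(-3)/4) = -584*(0*(1/5) + 6*(1/4)) = -584*(0 + 3/2) = -584*3/2 = -876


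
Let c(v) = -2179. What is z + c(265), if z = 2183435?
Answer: 2181256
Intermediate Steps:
z + c(265) = 2183435 - 2179 = 2181256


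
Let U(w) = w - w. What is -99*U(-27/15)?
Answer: 0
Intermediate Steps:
U(w) = 0
-99*U(-27/15) = -99*0 = 0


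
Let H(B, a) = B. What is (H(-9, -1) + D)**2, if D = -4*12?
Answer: 3249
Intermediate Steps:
D = -48
(H(-9, -1) + D)**2 = (-9 - 48)**2 = (-57)**2 = 3249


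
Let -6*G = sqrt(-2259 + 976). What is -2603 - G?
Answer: -2603 + I*sqrt(1283)/6 ≈ -2603.0 + 5.9698*I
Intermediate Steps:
G = -I*sqrt(1283)/6 (G = -sqrt(-2259 + 976)/6 = -I*sqrt(1283)/6 ≈ -5.9698*I)
-2603 - G = -2603 - (-1)*I*sqrt(1283)/6 = -2603 + I*sqrt(1283)/6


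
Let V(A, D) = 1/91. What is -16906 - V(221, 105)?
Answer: -1538447/91 ≈ -16906.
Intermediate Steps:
V(A, D) = 1/91
-16906 - V(221, 105) = -16906 - 1*1/91 = -16906 - 1/91 = -1538447/91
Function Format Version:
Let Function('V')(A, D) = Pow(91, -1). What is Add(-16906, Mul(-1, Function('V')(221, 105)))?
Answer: Rational(-1538447, 91) ≈ -16906.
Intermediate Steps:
Function('V')(A, D) = Rational(1, 91)
Add(-16906, Mul(-1, Function('V')(221, 105))) = Add(-16906, Mul(-1, Rational(1, 91))) = Add(-16906, Rational(-1, 91)) = Rational(-1538447, 91)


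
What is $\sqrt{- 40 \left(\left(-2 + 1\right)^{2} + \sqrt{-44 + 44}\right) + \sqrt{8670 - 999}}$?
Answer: $\sqrt{-40 + \sqrt{7671}} \approx 6.8981$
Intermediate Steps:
$\sqrt{- 40 \left(\left(-2 + 1\right)^{2} + \sqrt{-44 + 44}\right) + \sqrt{8670 - 999}} = \sqrt{- 40 \left(\left(-1\right)^{2} + \sqrt{0}\right) + \sqrt{7671}} = \sqrt{- 40 \left(1 + 0\right) + \sqrt{7671}} = \sqrt{\left(-40\right) 1 + \sqrt{7671}} = \sqrt{-40 + \sqrt{7671}}$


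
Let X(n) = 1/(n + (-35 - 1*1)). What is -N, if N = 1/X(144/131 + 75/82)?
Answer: 365079/10742 ≈ 33.986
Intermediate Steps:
X(n) = 1/(-36 + n) (X(n) = 1/(n + (-35 - 1)) = 1/(n - 36) = 1/(-36 + n))
N = -365079/10742 (N = 1/(1/(-36 + (144/131 + 75/82))) = 1/(1/(-36 + 21633/10742)) = 1/(1/(-365079/10742)) = 1/(-10742/365079) = -365079/10742 ≈ -33.986)
-N = -1*(-365079/10742) = 365079/10742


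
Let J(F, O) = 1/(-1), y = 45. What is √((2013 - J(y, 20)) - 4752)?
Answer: 37*I*√2 ≈ 52.326*I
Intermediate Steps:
J(F, O) = -1
√((2013 - J(y, 20)) - 4752) = √((2013 - 1*(-1)) - 4752) = √((2013 + 1) - 4752) = √(2014 - 4752) = √(-2738) = 37*I*√2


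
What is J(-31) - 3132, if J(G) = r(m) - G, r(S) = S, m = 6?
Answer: -3095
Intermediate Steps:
J(G) = 6 - G
J(-31) - 3132 = (6 - 1*(-31)) - 3132 = (6 + 31) - 3132 = 37 - 3132 = -3095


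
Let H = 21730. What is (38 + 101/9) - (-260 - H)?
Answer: 198353/9 ≈ 22039.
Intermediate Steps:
(38 + 101/9) - (-260 - H) = (38 + 101/9) - (-260 - 1*21730) = (38 + (⅑)*101) - (-260 - 21730) = (38 + 101/9) - 1*(-21990) = 443/9 + 21990 = 198353/9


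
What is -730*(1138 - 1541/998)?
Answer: -413976795/499 ≈ -8.2961e+5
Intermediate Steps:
-730*(1138 - 1541/998) = -730*1134183/998 = -413976795/499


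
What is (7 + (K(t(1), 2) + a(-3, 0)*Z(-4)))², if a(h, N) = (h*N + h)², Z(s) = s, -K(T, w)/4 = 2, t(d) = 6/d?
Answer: 1369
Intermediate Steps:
K(T, w) = -8 (K(T, w) = -4*2 = -8)
a(h, N) = (h + N*h)² (a(h, N) = (N*h + h)² = (h + N*h)²)
(7 + (K(t(1), 2) + a(-3, 0)*Z(-4)))² = (7 + (-8 + ((-3)²*(1 + 0)²)*(-4)))² = (7 + (-8 + (9*1²)*(-4)))² = (7 + (-8 + (9*1)*(-4)))² = (7 + (-8 + 9*(-4)))² = (7 + (-8 - 36))² = (7 - 44)² = (-37)² = 1369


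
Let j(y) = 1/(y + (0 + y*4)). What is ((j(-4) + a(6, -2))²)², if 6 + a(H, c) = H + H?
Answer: 200533921/160000 ≈ 1253.3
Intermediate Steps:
a(H, c) = -6 + 2*H (a(H, c) = -6 + (H + H) = -6 + 2*H)
j(y) = 1/(5*y) (j(y) = 1/(y + (0 + 4*y)) = 1/(y + 4*y) = 1/(5*y))
((j(-4) + a(6, -2))²)² = (((⅕)/(-4) + (-6 + 2*6))²)² = (((⅕)*(-¼) + (-6 + 12))²)² = ((-1/20 + 6)²)² = ((119/20)²)² = (14161/400)² = 200533921/160000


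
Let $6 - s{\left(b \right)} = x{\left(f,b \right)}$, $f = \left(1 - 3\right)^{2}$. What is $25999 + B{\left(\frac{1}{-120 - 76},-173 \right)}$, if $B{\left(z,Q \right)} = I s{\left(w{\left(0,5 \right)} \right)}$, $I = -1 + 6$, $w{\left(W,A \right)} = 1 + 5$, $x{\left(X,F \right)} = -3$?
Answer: $26044$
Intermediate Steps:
$f = 4$ ($f = \left(-2\right)^{2} = 4$)
$w{\left(W,A \right)} = 6$
$s{\left(b \right)} = 9$ ($s{\left(b \right)} = 6 - -3 = 6 + 3 = 9$)
$I = 5$
$B{\left(z,Q \right)} = 45$ ($B{\left(z,Q \right)} = 5 \cdot 9 = 45$)
$25999 + B{\left(\frac{1}{-120 - 76},-173 \right)} = 25999 + 45 = 26044$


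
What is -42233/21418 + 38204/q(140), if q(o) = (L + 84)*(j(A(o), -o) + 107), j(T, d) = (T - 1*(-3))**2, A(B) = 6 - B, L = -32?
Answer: -4638034727/2403999156 ≈ -1.9293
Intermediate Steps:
j(T, d) = (3 + T)**2 (j(T, d) = (T + 3)**2 = (3 + T)**2)
q(o) = 5564 + 52*(9 - o)**2 (q(o) = (-32 + 84)*((3 + (6 - o))**2 + 107) = 52*((9 - o)**2 + 107) = 52*(107 + (9 - o)**2) = 5564 + 52*(9 - o)**2)
-42233/21418 + 38204/q(140) = -42233/21418 + 38204/(5564 + 52*(-9 + 140)**2) = -42233*1/21418 + 38204/(5564 + 52*131**2) = -42233/21418 + 38204/(5564 + 52*17161) = -42233/21418 + 38204/(5564 + 892372) = -42233/21418 + 38204/897936 = -42233/21418 + 38204*(1/897936) = -42233/21418 + 9551/224484 = -4638034727/2403999156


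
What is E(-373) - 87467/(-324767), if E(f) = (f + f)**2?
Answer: 180738119239/324767 ≈ 5.5652e+5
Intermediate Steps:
E(f) = 4*f**2 (E(f) = (2*f)**2 = 4*f**2)
E(-373) - 87467/(-324767) = 4*(-373)**2 - 87467/(-324767) = 4*139129 - 87467*(-1/324767) = 556516 + 87467/324767 = 180738119239/324767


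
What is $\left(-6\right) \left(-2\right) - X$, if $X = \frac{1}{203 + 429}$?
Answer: $\frac{7583}{632} \approx 11.998$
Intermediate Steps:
$X = \frac{1}{632} \approx 0.0015823$
$\left(-6\right) \left(-2\right) - X = \left(-6\right) \left(-2\right) - \frac{1}{632} = 12 - \frac{1}{632} = \frac{7583}{632}$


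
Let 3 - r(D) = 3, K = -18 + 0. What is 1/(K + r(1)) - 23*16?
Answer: -6625/18 ≈ -368.06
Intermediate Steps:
K = -18
r(D) = 0 (r(D) = 3 - 1*3 = 3 - 3 = 0)
1/(K + r(1)) - 23*16 = 1/(-18 + 0) - 23*16 = 1/(-18) - 368 = -1/18 - 368 = -6625/18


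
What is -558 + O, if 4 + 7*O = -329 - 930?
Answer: -5169/7 ≈ -738.43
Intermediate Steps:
O = -1263/7 (O = -4/7 + (-329 - 930)/7 = -4/7 + (1/7)*(-1259) = -4/7 - 1259/7 = -1263/7 ≈ -180.43)
-558 + O = -558 - 1263/7 = -5169/7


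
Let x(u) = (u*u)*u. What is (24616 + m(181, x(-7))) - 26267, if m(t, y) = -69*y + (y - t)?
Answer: 21492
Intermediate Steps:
x(u) = u³ (x(u) = u²*u = u³)
m(t, y) = -t - 68*y
(24616 + m(181, x(-7))) - 26267 = (24616 + (-1*181 - 68*(-7)³)) - 26267 = (24616 + (-181 - 68*(-343))) - 26267 = (24616 + (-181 + 23324)) - 26267 = (24616 + 23143) - 26267 = 47759 - 26267 = 21492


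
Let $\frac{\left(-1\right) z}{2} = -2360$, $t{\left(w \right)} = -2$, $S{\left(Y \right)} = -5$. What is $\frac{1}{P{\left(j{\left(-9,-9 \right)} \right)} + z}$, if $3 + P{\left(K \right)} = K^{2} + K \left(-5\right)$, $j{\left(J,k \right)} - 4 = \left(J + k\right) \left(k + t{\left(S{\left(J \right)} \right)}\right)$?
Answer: $\frac{1}{44511} \approx 2.2466 \cdot 10^{-5}$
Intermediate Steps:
$j{\left(J,k \right)} = 4 + \left(-2 + k\right) \left(J + k\right)$ ($j{\left(J,k \right)} = 4 + \left(J + k\right) \left(k - 2\right) = 4 + \left(J + k\right) \left(-2 + k\right) = 4 + \left(-2 + k\right) \left(J + k\right)$)
$z = 4720$ ($z = \left(-2\right) \left(-2360\right) = 4720$)
$P{\left(K \right)} = -3 + K^{2} - 5 K$ ($P{\left(K \right)} = -3 + \left(K^{2} + K \left(-5\right)\right) = -3 + \left(K^{2} - 5 K\right) = -3 + K^{2} - 5 K$)
$\frac{1}{P{\left(j{\left(-9,-9 \right)} \right)} + z} = \frac{1}{\left(-3 + \left(4 + \left(-9\right)^{2} - -18 - -18 - -81\right)^{2} - 5 \left(4 + \left(-9\right)^{2} - -18 - -18 - -81\right)\right) + 4720} = \frac{1}{\left(-3 + \left(4 + 81 + 18 + 18 + 81\right)^{2} - 5 \left(4 + 81 + 18 + 18 + 81\right)\right) + 4720} = \frac{1}{\left(-3 + 202^{2} - 1010\right) + 4720} = \frac{1}{\left(-3 + 40804 - 1010\right) + 4720} = \frac{1}{39791 + 4720} = \frac{1}{44511}$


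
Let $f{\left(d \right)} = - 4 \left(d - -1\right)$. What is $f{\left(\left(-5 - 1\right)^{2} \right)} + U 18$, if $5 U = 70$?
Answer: $104$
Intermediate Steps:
$U = 14$ ($U = \frac{1}{5} \cdot 70 = 14$)
$f{\left(d \right)} = -4 - 4 d$ ($f{\left(d \right)} = - 4 \left(d + 1\right) = - 4 \left(1 + d\right) = -4 - 4 d$)
$f{\left(\left(-5 - 1\right)^{2} \right)} + U 18 = \left(-4 - 4 \left(-5 - 1\right)^{2}\right) + 14 \cdot 18 = \left(-4 - 4 \left(-6\right)^{2}\right) + 252 = \left(-4 - 144\right) + 252 = -148 + 252 = 104$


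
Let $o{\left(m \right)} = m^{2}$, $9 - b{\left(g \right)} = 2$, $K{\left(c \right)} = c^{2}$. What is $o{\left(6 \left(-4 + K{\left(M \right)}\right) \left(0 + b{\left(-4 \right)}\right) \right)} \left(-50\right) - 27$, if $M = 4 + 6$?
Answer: $-812851227$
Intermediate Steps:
$M = 10$
$b{\left(g \right)} = 7$ ($b{\left(g \right)} = 9 - 2 = 7$)
$o{\left(6 \left(-4 + K{\left(M \right)}\right) \left(0 + b{\left(-4 \right)}\right) \right)} \left(-50\right) - 27 = \left(6 \left(-4 + 10^{2}\right) \left(0 + 7\right)\right)^{2} \left(-50\right) - 27 = \left(6 \left(-4 + 100\right) 7\right)^{2} \left(-50\right) - 27 = \left(6 \cdot 96 \cdot 7\right)^{2} \left(-50\right) - 27 = \left(6 \cdot 672\right)^{2} \left(-50\right) - 27 = 4032^{2} \left(-50\right) - 27 = 16257024 \left(-50\right) - 27 = -812851200 - 27 = -812851227$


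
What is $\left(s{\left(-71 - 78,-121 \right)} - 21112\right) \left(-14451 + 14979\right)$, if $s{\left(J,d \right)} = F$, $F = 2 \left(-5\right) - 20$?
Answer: $-11162976$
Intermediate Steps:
$F = -30$ ($F = -10 - 20 = -30$)
$s{\left(J,d \right)} = -30$
$\left(s{\left(-71 - 78,-121 \right)} - 21112\right) \left(-14451 + 14979\right) = \left(-30 - 21112\right) \left(-14451 + 14979\right) = \left(-21142\right) 528 = -11162976$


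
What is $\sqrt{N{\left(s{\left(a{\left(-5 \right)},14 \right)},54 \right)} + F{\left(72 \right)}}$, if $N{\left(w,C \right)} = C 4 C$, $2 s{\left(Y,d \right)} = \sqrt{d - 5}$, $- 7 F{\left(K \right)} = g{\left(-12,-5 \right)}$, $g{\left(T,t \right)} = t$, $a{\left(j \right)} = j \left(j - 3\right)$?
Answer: $\frac{\sqrt{571571}}{7} \approx 108.0$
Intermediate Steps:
$a{\left(j \right)} = j \left(-3 + j\right)$
$F{\left(K \right)} = \frac{5}{7}$ ($F{\left(K \right)} = \left(- \frac{1}{7}\right) \left(-5\right) = \frac{5}{7}$)
$s{\left(Y,d \right)} = \frac{\sqrt{-5 + d}}{2}$ ($s{\left(Y,d \right)} = \frac{\sqrt{d - 5}}{2} = \frac{\sqrt{-5 + d}}{2}$)
$N{\left(w,C \right)} = 4 C^{2}$ ($N{\left(w,C \right)} = 4 C C = 4 C^{2}$)
$\sqrt{N{\left(s{\left(a{\left(-5 \right)},14 \right)},54 \right)} + F{\left(72 \right)}} = \sqrt{4 \cdot 54^{2} + \frac{5}{7}} = \sqrt{4 \cdot 2916 + \frac{5}{7}} = \sqrt{11664 + \frac{5}{7}} = \sqrt{\frac{81653}{7}} = \frac{\sqrt{571571}}{7}$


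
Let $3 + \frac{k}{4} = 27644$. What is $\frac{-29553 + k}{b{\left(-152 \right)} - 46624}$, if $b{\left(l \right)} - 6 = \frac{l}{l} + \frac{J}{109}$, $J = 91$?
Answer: $- \frac{8830199}{5081162} \approx -1.7378$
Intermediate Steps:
$k = 110564$ ($k = -12 + 4 \cdot 27644 = -12 + 110576 = 110564$)
$b{\left(l \right)} = \frac{854}{109}$ ($b{\left(l \right)} = 6 + \left(\frac{l}{l} + \frac{91}{109}\right) = 6 + \left(1 + 91 \cdot \frac{1}{109}\right) = 6 + \left(1 + \frac{91}{109}\right) = 6 + \frac{200}{109} = \frac{854}{109}$)
$\frac{-29553 + k}{b{\left(-152 \right)} - 46624} = \frac{-29553 + 110564}{\frac{854}{109} - 46624} = \frac{81011}{\frac{854}{109} - 46624} = \frac{81011}{- \frac{5081162}{109}} = 81011 \left(- \frac{109}{5081162}\right) = - \frac{8830199}{5081162}$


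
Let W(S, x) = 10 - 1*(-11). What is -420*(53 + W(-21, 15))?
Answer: -31080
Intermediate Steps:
W(S, x) = 21 (W(S, x) = 10 + 11 = 21)
-420*(53 + W(-21, 15)) = -420*(53 + 21) = -420*74 = -31080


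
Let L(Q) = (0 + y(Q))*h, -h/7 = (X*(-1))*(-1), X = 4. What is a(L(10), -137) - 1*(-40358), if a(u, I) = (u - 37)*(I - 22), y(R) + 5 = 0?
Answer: 23981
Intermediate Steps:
y(R) = -5 (y(R) = -5 + 0 = -5)
h = -28 (h = -7*4*(-1)*(-1) = -(-28)*(-1) = -7*4 = -28)
L(Q) = 140 (L(Q) = (0 - 5)*(-28) = -5*(-28) = 140)
a(u, I) = (-37 + u)*(-22 + I)
a(L(10), -137) - 1*(-40358) = (814 - 37*(-137) - 22*140 - 137*140) - 1*(-40358) = (814 + 5069 - 3080 - 19180) + 40358 = -16377 + 40358 = 23981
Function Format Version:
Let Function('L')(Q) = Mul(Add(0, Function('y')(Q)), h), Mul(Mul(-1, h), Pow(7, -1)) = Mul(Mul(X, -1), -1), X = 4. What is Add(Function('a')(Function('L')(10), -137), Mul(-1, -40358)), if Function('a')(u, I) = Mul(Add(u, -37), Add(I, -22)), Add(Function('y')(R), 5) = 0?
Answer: 23981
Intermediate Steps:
Function('y')(R) = -5 (Function('y')(R) = Add(-5, 0) = -5)
h = -28 (h = Mul(-7, Mul(Mul(4, -1), -1)) = Mul(-7, Mul(-4, -1)) = Mul(-7, 4) = -28)
Function('L')(Q) = 140 (Function('L')(Q) = Mul(Add(0, -5), -28) = Mul(-5, -28) = 140)
Function('a')(u, I) = Mul(Add(-37, u), Add(-22, I))
Add(Function('a')(Function('L')(10), -137), Mul(-1, -40358)) = Add(Add(814, Mul(-37, -137), Mul(-22, 140), Mul(-137, 140)), Mul(-1, -40358)) = Add(Add(814, 5069, -3080, -19180), 40358) = Add(-16377, 40358) = 23981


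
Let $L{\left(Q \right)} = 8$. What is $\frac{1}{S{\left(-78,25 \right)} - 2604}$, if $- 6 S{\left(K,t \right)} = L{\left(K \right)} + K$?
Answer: $- \frac{3}{7777} \approx -0.00038575$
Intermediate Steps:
$S{\left(K,t \right)} = - \frac{4}{3} - \frac{K}{6}$ ($S{\left(K,t \right)} = - \frac{8 + K}{6} = - \frac{4}{3} - \frac{K}{6}$)
$\frac{1}{S{\left(-78,25 \right)} - 2604} = \frac{1}{\left(- \frac{4}{3} - -13\right) - 2604} = \frac{1}{\left(- \frac{4}{3} + 13\right) - 2604} = \frac{1}{\frac{35}{3} - 2604} = \frac{1}{- \frac{7777}{3}} = - \frac{3}{7777}$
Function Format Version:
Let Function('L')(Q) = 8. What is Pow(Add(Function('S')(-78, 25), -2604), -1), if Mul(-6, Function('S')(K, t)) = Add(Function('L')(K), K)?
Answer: Rational(-3, 7777) ≈ -0.00038575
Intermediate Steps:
Function('S')(K, t) = Add(Rational(-4, 3), Mul(Rational(-1, 6), K)) (Function('S')(K, t) = Mul(Rational(-1, 6), Add(8, K)) = Add(Rational(-4, 3), Mul(Rational(-1, 6), K)))
Pow(Add(Function('S')(-78, 25), -2604), -1) = Pow(Add(Add(Rational(-4, 3), Mul(Rational(-1, 6), -78)), -2604), -1) = Pow(Add(Add(Rational(-4, 3), 13), -2604), -1) = Pow(Add(Rational(35, 3), -2604), -1) = Pow(Rational(-7777, 3), -1) = Rational(-3, 7777)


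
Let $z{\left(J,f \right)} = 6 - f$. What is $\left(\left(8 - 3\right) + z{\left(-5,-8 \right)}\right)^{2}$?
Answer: $361$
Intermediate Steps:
$\left(\left(8 - 3\right) + z{\left(-5,-8 \right)}\right)^{2} = \left(\left(8 - 3\right) + \left(6 - -8\right)\right)^{2} = \left(\left(8 - 3\right) + \left(6 + 8\right)\right)^{2} = \left(5 + 14\right)^{2} = 19^{2} = 361$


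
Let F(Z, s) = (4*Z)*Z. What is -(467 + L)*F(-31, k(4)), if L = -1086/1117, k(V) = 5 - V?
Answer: -2001005732/1117 ≈ -1.7914e+6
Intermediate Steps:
F(Z, s) = 4*Z²
L = -1086/1117 (L = -1086*1/1117 = -1086/1117 ≈ -0.97225)
-(467 + L)*F(-31, k(4)) = -(467 - 1086/1117)*4*(-31)² = -520553*4*961/1117 = -520553*3844/1117 = -1*2001005732/1117 = -2001005732/1117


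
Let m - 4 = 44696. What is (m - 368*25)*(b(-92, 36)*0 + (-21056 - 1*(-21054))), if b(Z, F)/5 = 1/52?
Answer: -71000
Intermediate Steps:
m = 44700 (m = 4 + 44696 = 44700)
b(Z, F) = 5/52
(m - 368*25)*(b(-92, 36)*0 + (-21056 - 1*(-21054))) = (44700 - 368*25)*((5/52)*0 + (-21056 - 1*(-21054))) = (44700 - 9200)*(0 + (-21056 + 21054)) = 35500*(0 - 2) = 35500*(-2) = -71000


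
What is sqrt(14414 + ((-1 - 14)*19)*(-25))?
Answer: sqrt(21539) ≈ 146.76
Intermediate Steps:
sqrt(14414 + ((-1 - 14)*19)*(-25)) = sqrt(14414 - 15*19*(-25)) = sqrt(14414 - 285*(-25)) = sqrt(14414 + 7125) = sqrt(21539)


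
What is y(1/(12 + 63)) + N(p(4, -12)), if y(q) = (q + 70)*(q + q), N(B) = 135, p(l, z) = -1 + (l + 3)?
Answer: 769877/5625 ≈ 136.87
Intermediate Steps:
p(l, z) = 2 + l (p(l, z) = -1 + (3 + l) = 2 + l)
y(q) = 2*q*(70 + q) (y(q) = (70 + q)*(2*q) = 2*q*(70 + q))
y(1/(12 + 63)) + N(p(4, -12)) = 2*(70 + 1/(12 + 63))/(12 + 63) + 135 = 2*(70 + 1/75)/75 + 135 = 2*(1/75)*(70 + 1/75) + 135 = 2*(1/75)*(5251/75) + 135 = 10502/5625 + 135 = 769877/5625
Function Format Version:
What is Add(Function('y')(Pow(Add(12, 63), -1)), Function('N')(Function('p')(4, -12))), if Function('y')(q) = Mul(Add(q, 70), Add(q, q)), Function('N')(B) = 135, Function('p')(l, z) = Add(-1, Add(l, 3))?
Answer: Rational(769877, 5625) ≈ 136.87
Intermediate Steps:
Function('p')(l, z) = Add(2, l) (Function('p')(l, z) = Add(-1, Add(3, l)) = Add(2, l))
Function('y')(q) = Mul(2, q, Add(70, q)) (Function('y')(q) = Mul(Add(70, q), Mul(2, q)) = Mul(2, q, Add(70, q)))
Add(Function('y')(Pow(Add(12, 63), -1)), Function('N')(Function('p')(4, -12))) = Add(Mul(2, Pow(Add(12, 63), -1), Add(70, Pow(Add(12, 63), -1))), 135) = Add(Mul(2, Pow(75, -1), Add(70, Pow(75, -1))), 135) = Add(Mul(2, Rational(1, 75), Add(70, Rational(1, 75))), 135) = Add(Mul(2, Rational(1, 75), Rational(5251, 75)), 135) = Add(Rational(10502, 5625), 135) = Rational(769877, 5625)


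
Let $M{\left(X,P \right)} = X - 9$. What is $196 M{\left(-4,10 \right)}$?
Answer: $-2548$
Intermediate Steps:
$M{\left(X,P \right)} = -9 + X$
$196 M{\left(-4,10 \right)} = 196 \left(-9 - 4\right) = 196 \left(-13\right) = -2548$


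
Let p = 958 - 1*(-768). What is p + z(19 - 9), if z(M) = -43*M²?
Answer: -2574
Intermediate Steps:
p = 1726 (p = 958 + 768 = 1726)
p + z(19 - 9) = 1726 - 43*(19 - 9)² = 1726 - 43*10² = 1726 - 43*100 = 1726 - 4300 = -2574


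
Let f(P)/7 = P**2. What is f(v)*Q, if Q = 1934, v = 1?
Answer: 13538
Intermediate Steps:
f(P) = 7*P**2
f(v)*Q = (7*1**2)*1934 = (7*1)*1934 = 7*1934 = 13538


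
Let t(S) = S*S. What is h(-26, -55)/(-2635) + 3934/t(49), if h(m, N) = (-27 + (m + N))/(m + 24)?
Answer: 1462348/903805 ≈ 1.6180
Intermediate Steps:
t(S) = S²
h(m, N) = (-27 + N + m)/(24 + m) (h(m, N) = (-27 + (N + m))/(24 + m) = (-27 + N + m)/(24 + m))
h(-26, -55)/(-2635) + 3934/t(49) = ((-27 - 55 - 26)/(24 - 26))/(-2635) + 3934/(49²) = (-108/(-2))*(-1/2635) + 3934/2401 = -½*(-108)*(-1/2635) + 3934*(1/2401) = 54*(-1/2635) + 562/343 = -54/2635 + 562/343 = 1462348/903805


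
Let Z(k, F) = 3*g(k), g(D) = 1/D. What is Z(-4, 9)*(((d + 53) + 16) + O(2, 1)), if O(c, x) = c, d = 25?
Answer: -72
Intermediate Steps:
g(D) = 1/D
Z(k, F) = 3/k
Z(-4, 9)*(((d + 53) + 16) + O(2, 1)) = (3/(-4))*(((25 + 53) + 16) + 2) = (3*(-¼))*((78 + 16) + 2) = -3*(94 + 2)/4 = -¾*96 = -72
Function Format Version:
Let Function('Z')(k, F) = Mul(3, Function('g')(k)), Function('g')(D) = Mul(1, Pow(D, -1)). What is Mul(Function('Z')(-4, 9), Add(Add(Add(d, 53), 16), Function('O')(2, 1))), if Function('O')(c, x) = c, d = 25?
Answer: -72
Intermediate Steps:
Function('g')(D) = Pow(D, -1)
Function('Z')(k, F) = Mul(3, Pow(k, -1))
Mul(Function('Z')(-4, 9), Add(Add(Add(d, 53), 16), Function('O')(2, 1))) = Mul(Mul(3, Pow(-4, -1)), Add(Add(Add(25, 53), 16), 2)) = Mul(Mul(3, Rational(-1, 4)), Add(Add(78, 16), 2)) = Mul(Rational(-3, 4), Add(94, 2)) = Mul(Rational(-3, 4), 96) = -72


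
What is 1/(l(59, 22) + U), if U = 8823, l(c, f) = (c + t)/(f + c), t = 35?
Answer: 81/714757 ≈ 0.00011333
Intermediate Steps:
l(c, f) = (35 + c)/(c + f) (l(c, f) = (c + 35)/(f + c) = (35 + c)/(c + f))
1/(l(59, 22) + U) = 1/((35 + 59)/(59 + 22) + 8823) = 1/(94/81 + 8823) = 1/(714757/81) = 81/714757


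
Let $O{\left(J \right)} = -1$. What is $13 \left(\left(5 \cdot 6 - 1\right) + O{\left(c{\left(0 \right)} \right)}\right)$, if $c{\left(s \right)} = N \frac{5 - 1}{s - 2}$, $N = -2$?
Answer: $364$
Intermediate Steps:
$c{\left(s \right)} = - \frac{8}{-2 + s}$ ($c{\left(s \right)} = - 2 \frac{5 - 1}{s - 2} = - 2 \frac{4}{-2 + s} = - \frac{8}{-2 + s}$)
$13 \left(\left(5 \cdot 6 - 1\right) + O{\left(c{\left(0 \right)} \right)}\right) = 13 \left(\left(5 \cdot 6 - 1\right) - 1\right) = 13 \left(\left(30 - 1\right) - 1\right) = 13 \left(29 - 1\right) = 13 \cdot 28 = 364$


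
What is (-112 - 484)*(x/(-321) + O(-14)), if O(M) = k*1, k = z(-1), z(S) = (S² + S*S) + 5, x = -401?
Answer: -1578208/321 ≈ -4916.5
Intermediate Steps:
z(S) = 5 + 2*S² (z(S) = (S² + S²) + 5 = 2*S² + 5 = 5 + 2*S²)
k = 7 (k = 5 + 2*(-1)² = 5 + 2*1 = 5 + 2 = 7)
O(M) = 7 (O(M) = 7*1 = 7)
(-112 - 484)*(x/(-321) + O(-14)) = (-112 - 484)*(-401/(-321) + 7) = -596*(-401*(-1/321) + 7) = -596*(401/321 + 7) = -596*2648/321 = -1578208/321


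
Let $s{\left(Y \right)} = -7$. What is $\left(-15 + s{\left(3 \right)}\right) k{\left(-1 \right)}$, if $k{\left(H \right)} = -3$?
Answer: $66$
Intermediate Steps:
$\left(-15 + s{\left(3 \right)}\right) k{\left(-1 \right)} = \left(-15 - 7\right) \left(-3\right) = \left(-22\right) \left(-3\right) = 66$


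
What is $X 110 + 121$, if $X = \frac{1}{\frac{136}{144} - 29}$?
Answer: $\frac{11825}{101} \approx 117.08$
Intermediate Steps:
$X = - \frac{18}{505}$ ($X = \frac{1}{136 \cdot \frac{1}{144} - 29} = \frac{1}{\frac{17}{18} - 29} = \frac{1}{- \frac{505}{18}} = - \frac{18}{505} \approx -0.035644$)
$X 110 + 121 = \left(- \frac{18}{505}\right) 110 + 121 = - \frac{396}{101} + 121 = \frac{11825}{101}$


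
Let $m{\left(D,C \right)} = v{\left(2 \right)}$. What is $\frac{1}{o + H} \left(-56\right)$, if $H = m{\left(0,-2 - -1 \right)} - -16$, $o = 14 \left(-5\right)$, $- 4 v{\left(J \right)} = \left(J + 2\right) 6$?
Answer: $\frac{14}{15} \approx 0.93333$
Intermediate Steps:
$v{\left(J \right)} = -3 - \frac{3 J}{2}$ ($v{\left(J \right)} = - \frac{\left(J + 2\right) 6}{4} = - \frac{\left(2 + J\right) 6}{4} = - \frac{12 + 6 J}{4} = -3 - \frac{3 J}{2}$)
$m{\left(D,C \right)} = -6$ ($m{\left(D,C \right)} = -3 - 3 = -6$)
$o = -70$
$H = 10$ ($H = -6 - -16 = -6 + 16 = 10$)
$\frac{1}{o + H} \left(-56\right) = \frac{1}{-70 + 10} \left(-56\right) = \frac{1}{-60} \left(-56\right) = \left(- \frac{1}{60}\right) \left(-56\right) = \frac{14}{15}$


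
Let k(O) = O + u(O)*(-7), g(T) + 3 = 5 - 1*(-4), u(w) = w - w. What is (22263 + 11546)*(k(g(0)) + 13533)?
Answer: 457740051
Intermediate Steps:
u(w) = 0
g(T) = 6 (g(T) = -3 + (5 - 1*(-4)) = -3 + (5 + 4) = -3 + 9 = 6)
k(O) = O (k(O) = O + 0*(-7) = O + 0 = O)
(22263 + 11546)*(k(g(0)) + 13533) = (22263 + 11546)*(6 + 13533) = 33809*13539 = 457740051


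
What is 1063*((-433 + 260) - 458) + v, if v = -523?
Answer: -671276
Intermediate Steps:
1063*((-433 + 260) - 458) + v = 1063*((-433 + 260) - 458) - 523 = 1063*(-173 - 458) - 523 = 1063*(-631) - 523 = -670753 - 523 = -671276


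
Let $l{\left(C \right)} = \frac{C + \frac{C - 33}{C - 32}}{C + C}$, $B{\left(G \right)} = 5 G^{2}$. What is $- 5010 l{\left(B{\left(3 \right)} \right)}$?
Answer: $- \frac{33233}{13} \approx -2556.4$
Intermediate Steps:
$l{\left(C \right)} = \frac{C + \frac{-33 + C}{-32 + C}}{2 C}$
$- 5010 l{\left(B{\left(3 \right)} \right)} = - 5010 \frac{-33 + \left(5 \cdot 3^{2}\right)^{2} - 31 \cdot 5 \cdot 3^{2}}{2 \cdot 5 \cdot 3^{2} \left(-32 + 5 \cdot 3^{2}\right)} = - 5010 \frac{-33 + \left(5 \cdot 9\right)^{2} - 31 \cdot 5 \cdot 9}{2 \cdot 5 \cdot 9 \left(-32 + 5 \cdot 9\right)} = - 5010 \frac{-33 + 45^{2} - 1395}{2 \cdot 45 \left(-32 + 45\right)} = - 5010 \cdot \frac{1}{2} \cdot \frac{1}{45} \cdot \frac{1}{13} \left(-33 + 2025 - 1395\right) = - 5010 \cdot \frac{1}{2} \cdot \frac{1}{45} \cdot \frac{1}{13} \cdot 597 = \left(-5010\right) \frac{199}{390} = - \frac{33233}{13}$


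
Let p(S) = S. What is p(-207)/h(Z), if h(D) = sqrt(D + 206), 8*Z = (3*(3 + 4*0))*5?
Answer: -414*sqrt(3386)/1693 ≈ -14.229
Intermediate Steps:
Z = 45/8 (Z = ((3*(3 + 4*0))*5)/8 = ((3*(3 + 0))*5)/8 = ((3*3)*5)/8 = (9*5)/8 = (1/8)*45 = 45/8 ≈ 5.6250)
h(D) = sqrt(206 + D)
p(-207)/h(Z) = -207/sqrt(206 + 45/8) = -207*2*sqrt(3386)/1693 = -414*sqrt(3386)/1693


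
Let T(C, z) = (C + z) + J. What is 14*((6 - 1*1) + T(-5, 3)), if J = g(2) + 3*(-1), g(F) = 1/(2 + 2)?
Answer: 7/2 ≈ 3.5000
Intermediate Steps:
g(F) = ¼ (g(F) = 1/4 = ¼)
J = -11/4 (J = ¼ + 3*(-1) = ¼ - 3 = -11/4 ≈ -2.7500)
T(C, z) = -11/4 + C + z (T(C, z) = (C + z) - 11/4 = -11/4 + C + z)
14*((6 - 1*1) + T(-5, 3)) = 14*((6 - 1*1) + (-11/4 - 5 + 3)) = 14*((6 - 1) - 19/4) = 14*(5 - 19/4) = 14*(¼) = 7/2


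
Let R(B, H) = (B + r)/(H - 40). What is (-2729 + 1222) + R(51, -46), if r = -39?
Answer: -64807/43 ≈ -1507.1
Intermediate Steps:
R(B, H) = (-39 + B)/(-40 + H) (R(B, H) = (B - 39)/(H - 40) = (-39 + B)/(-40 + H))
(-2729 + 1222) + R(51, -46) = (-2729 + 1222) + (-39 + 51)/(-40 - 46) = -1507 + 12/(-86) = -1507 - 1/86*12 = -1507 - 6/43 = -64807/43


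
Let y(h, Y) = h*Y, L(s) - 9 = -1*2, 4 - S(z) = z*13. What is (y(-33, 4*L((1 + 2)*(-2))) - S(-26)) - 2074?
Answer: -3340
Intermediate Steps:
S(z) = 4 - 13*z (S(z) = 4 - z*13 = 4 - 13*z)
L(s) = 7 (L(s) = 9 - 1*2 = 9 - 2 = 7)
y(h, Y) = Y*h
(y(-33, 4*L((1 + 2)*(-2))) - S(-26)) - 2074 = ((4*7)*(-33) - (4 - 13*(-26))) - 2074 = (28*(-33) - (4 + 338)) - 2074 = (-924 - 1*342) - 2074 = (-924 - 342) - 2074 = -1266 - 2074 = -3340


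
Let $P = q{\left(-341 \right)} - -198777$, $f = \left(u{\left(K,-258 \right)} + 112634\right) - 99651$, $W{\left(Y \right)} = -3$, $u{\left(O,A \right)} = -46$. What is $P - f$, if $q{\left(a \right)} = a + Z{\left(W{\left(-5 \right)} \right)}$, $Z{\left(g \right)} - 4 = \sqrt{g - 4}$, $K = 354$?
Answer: $185503 + i \sqrt{7} \approx 1.855 \cdot 10^{5} + 2.6458 i$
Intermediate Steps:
$Z{\left(g \right)} = 4 + \sqrt{-4 + g}$ ($Z{\left(g \right)} = 4 + \sqrt{g - 4} = 4 + \sqrt{-4 + g}$)
$q{\left(a \right)} = 4 + a + i \sqrt{7}$ ($q{\left(a \right)} = a + \left(4 + \sqrt{-4 - 3}\right) = a + \left(4 + \sqrt{-7}\right) = a + \left(4 + i \sqrt{7}\right) = 4 + a + i \sqrt{7}$)
$f = 12937$ ($f = \left(-46 + 112634\right) - 99651 = 112588 - 99651 = 12937$)
$P = 198440 + i \sqrt{7}$ ($P = \left(4 - 341 + i \sqrt{7}\right) - -198777 = \left(-337 + i \sqrt{7}\right) + 198777 = 198440 + i \sqrt{7} \approx 1.9844 \cdot 10^{5} + 2.6458 i$)
$P - f = \left(198440 + i \sqrt{7}\right) - 12937 = 185503 + i \sqrt{7}$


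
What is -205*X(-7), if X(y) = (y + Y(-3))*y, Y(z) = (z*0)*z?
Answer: -10045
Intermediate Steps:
Y(z) = 0 (Y(z) = 0*z = 0)
X(y) = y² (X(y) = (y + 0)*y = y*y = y²)
-205*X(-7) = -205*(-7)² = -205*49 = -10045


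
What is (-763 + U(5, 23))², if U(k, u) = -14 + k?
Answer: 595984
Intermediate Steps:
(-763 + U(5, 23))² = (-763 + (-14 + 5))² = (-763 - 9)² = (-772)² = 595984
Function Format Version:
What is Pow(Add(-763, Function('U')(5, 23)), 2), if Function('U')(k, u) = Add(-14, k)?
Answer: 595984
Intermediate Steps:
Pow(Add(-763, Function('U')(5, 23)), 2) = Pow(Add(-763, Add(-14, 5)), 2) = Pow(Add(-763, -9), 2) = Pow(-772, 2) = 595984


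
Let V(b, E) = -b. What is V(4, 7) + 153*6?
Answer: 914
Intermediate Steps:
V(4, 7) + 153*6 = -1*4 + 153*6 = -4 + 918 = 914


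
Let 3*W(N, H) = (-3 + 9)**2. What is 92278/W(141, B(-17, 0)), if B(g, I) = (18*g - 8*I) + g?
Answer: 46139/6 ≈ 7689.8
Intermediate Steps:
B(g, I) = -8*I + 19*g (B(g, I) = (-8*I + 18*g) + g = -8*I + 19*g)
W(N, H) = 12 (W(N, H) = (-3 + 9)**2/3 = (1/3)*6**2 = (1/3)*36 = 12)
92278/W(141, B(-17, 0)) = 92278/12 = 92278*(1/12) = 46139/6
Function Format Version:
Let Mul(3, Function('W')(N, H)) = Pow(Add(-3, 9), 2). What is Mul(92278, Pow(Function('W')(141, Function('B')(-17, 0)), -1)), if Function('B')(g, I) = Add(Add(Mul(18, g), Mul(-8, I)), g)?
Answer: Rational(46139, 6) ≈ 7689.8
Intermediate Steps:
Function('B')(g, I) = Add(Mul(-8, I), Mul(19, g)) (Function('B')(g, I) = Add(Add(Mul(-8, I), Mul(18, g)), g) = Add(Mul(-8, I), Mul(19, g)))
Function('W')(N, H) = 12 (Function('W')(N, H) = Mul(Rational(1, 3), Pow(Add(-3, 9), 2)) = Mul(Rational(1, 3), Pow(6, 2)) = Mul(Rational(1, 3), 36) = 12)
Mul(92278, Pow(Function('W')(141, Function('B')(-17, 0)), -1)) = Mul(92278, Pow(12, -1)) = Mul(92278, Rational(1, 12)) = Rational(46139, 6)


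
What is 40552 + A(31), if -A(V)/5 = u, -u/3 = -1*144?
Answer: 38392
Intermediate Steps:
u = 432 (u = -(-3)*144 = -3*(-144) = 432)
A(V) = -2160 (A(V) = -5*432 = -2160)
40552 + A(31) = 40552 - 2160 = 38392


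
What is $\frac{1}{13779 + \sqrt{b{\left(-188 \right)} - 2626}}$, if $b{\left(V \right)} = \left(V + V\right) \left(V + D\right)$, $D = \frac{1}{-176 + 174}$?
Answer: $\frac{4593}{63264197} - \frac{5 \sqrt{2730}}{189792591} \approx 7.1224 \cdot 10^{-5}$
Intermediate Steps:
$D = - \frac{1}{2}$ ($D = \frac{1}{-2} = - \frac{1}{2} \approx -0.5$)
$b{\left(V \right)} = 2 V \left(- \frac{1}{2} + V\right)$ ($b{\left(V \right)} = \left(V + V\right) \left(V - \frac{1}{2}\right) = 2 V \left(- \frac{1}{2} + V\right)$)
$\frac{1}{13779 + \sqrt{b{\left(-188 \right)} - 2626}} = \frac{1}{13779 + \sqrt{- 188 \left(-1 + 2 \left(-188\right)\right) - 2626}} = \frac{1}{13779 + \sqrt{- 188 \left(-1 - 376\right) + \left(-18152 + 15526\right)}} = \frac{1}{13779 + \sqrt{\left(-188\right) \left(-377\right) - 2626}} = \frac{1}{13779 + \sqrt{70876 - 2626}} = \frac{1}{13779 + \sqrt{68250}} = \frac{1}{13779 + 5 \sqrt{2730}}$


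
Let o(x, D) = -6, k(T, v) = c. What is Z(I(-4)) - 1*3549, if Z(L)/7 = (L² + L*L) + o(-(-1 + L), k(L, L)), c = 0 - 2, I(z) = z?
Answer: -3367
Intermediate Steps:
c = -2
k(T, v) = -2
Z(L) = -42 + 14*L² (Z(L) = 7*((L² + L*L) - 6) = 7*((L² + L²) - 6) = 7*(2*L² - 6) = 7*(-6 + 2*L²) = -42 + 14*L²)
Z(I(-4)) - 1*3549 = (-42 + 14*(-4)²) - 1*3549 = (-42 + 14*16) - 3549 = (-42 + 224) - 3549 = 182 - 3549 = -3367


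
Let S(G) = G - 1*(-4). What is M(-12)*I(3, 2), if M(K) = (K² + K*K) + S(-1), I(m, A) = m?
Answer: 873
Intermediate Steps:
S(G) = 4 + G (S(G) = G + 4 = 4 + G)
M(K) = 3 + 2*K² (M(K) = (K² + K*K) + (4 - 1) = (K² + K²) + 3 = 2*K² + 3 = 3 + 2*K²)
M(-12)*I(3, 2) = (3 + 2*(-12)²)*3 = (3 + 2*144)*3 = (3 + 288)*3 = 291*3 = 873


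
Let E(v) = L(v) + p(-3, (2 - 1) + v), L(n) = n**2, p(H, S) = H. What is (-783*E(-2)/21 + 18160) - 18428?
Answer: -2137/7 ≈ -305.29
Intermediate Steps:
E(v) = -3 + v**2 (E(v) = v**2 - 3 = -3 + v**2)
(-783*E(-2)/21 + 18160) - 18428 = (-783*(-3 + (-2)**2)/21 + 18160) - 18428 = (-783*(-3 + 4)/21 + 18160) - 18428 = (-783/21 + 18160) - 18428 = (-783*1/21 + 18160) - 18428 = (-261/7 + 18160) - 18428 = 126859/7 - 18428 = -2137/7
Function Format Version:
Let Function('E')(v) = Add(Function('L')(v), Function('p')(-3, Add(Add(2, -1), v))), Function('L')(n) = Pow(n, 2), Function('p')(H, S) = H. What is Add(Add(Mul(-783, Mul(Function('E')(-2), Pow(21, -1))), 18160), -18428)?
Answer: Rational(-2137, 7) ≈ -305.29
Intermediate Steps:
Function('E')(v) = Add(-3, Pow(v, 2)) (Function('E')(v) = Add(Pow(v, 2), -3) = Add(-3, Pow(v, 2)))
Add(Add(Mul(-783, Mul(Function('E')(-2), Pow(21, -1))), 18160), -18428) = Add(Add(Mul(-783, Mul(Add(-3, Pow(-2, 2)), Pow(21, -1))), 18160), -18428) = Add(Add(Mul(-783, Mul(Add(-3, 4), Rational(1, 21))), 18160), -18428) = Add(Add(Mul(-783, Mul(1, Rational(1, 21))), 18160), -18428) = Add(Add(Mul(-783, Rational(1, 21)), 18160), -18428) = Add(Add(Rational(-261, 7), 18160), -18428) = Add(Rational(126859, 7), -18428) = Rational(-2137, 7)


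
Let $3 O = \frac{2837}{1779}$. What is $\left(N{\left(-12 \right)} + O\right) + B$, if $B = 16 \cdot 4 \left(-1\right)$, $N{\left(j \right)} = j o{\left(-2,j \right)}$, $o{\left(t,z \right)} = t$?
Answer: $- \frac{210643}{5337} \approx -39.468$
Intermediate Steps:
$O = \frac{2837}{5337}$ ($O = \frac{2837 \cdot \frac{1}{1779}}{3} = \frac{1}{3} \cdot \frac{2837}{1779} = \frac{2837}{5337} \approx 0.53157$)
$N{\left(j \right)} = - 2 j$ ($N{\left(j \right)} = j \left(-2\right) = - 2 j$)
$B = -64$ ($B = 64 \left(-1\right) = -64$)
$\left(N{\left(-12 \right)} + O\right) + B = \left(\left(-2\right) \left(-12\right) + \frac{2837}{5337}\right) - 64 = \left(24 + \frac{2837}{5337}\right) - 64 = \frac{130925}{5337} - 64 = - \frac{210643}{5337}$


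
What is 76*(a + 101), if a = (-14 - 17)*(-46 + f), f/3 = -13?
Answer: 207936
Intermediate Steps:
f = -39 (f = 3*(-13) = -39)
a = 2635 (a = (-14 - 17)*(-46 - 39) = -31*(-85) = 2635)
76*(a + 101) = 76*(2635 + 101) = 76*2736 = 207936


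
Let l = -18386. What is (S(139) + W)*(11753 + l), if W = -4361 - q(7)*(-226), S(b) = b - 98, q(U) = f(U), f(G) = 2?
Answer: 25656444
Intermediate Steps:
q(U) = 2
S(b) = -98 + b
W = -3909 (W = -4361 - 2*(-226) = -4361 - 1*(-452) = -4361 + 452 = -3909)
(S(139) + W)*(11753 + l) = ((-98 + 139) - 3909)*(11753 - 18386) = (41 - 3909)*(-6633) = -3868*(-6633) = 25656444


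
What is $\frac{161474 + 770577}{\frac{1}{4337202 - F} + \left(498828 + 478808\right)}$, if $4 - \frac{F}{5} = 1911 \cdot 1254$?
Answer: $\frac{15210281940752}{15954190484673} \approx 0.95337$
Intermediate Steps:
$F = -11981950$ ($F = 20 - 5 \cdot 1911 \cdot 1254 = 20 - 11981970 = -11981950$)
$\frac{161474 + 770577}{\frac{1}{4337202 - F} + \left(498828 + 478808\right)} = \frac{161474 + 770577}{\frac{1}{4337202 - -11981950} + \left(498828 + 478808\right)} = \frac{932051}{\frac{1}{4337202 + 11981950} + 977636} = \frac{932051}{\frac{1}{16319152} + 977636} = \frac{932051}{\frac{15954190484673}{16319152}} = 932051 \cdot \frac{16319152}{15954190484673} = \frac{15210281940752}{15954190484673}$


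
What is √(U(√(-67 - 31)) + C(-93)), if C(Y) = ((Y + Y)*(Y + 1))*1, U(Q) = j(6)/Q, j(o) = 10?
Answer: √(838488 - 35*I*√2)/7 ≈ 130.81 - 0.0038611*I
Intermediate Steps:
U(Q) = 10/Q
C(Y) = 2*Y*(1 + Y) (C(Y) = ((2*Y)*(1 + Y))*1 = (2*Y*(1 + Y))*1 = 2*Y*(1 + Y))
√(U(√(-67 - 31)) + C(-93)) = √(10/(√(-67 - 31)) + 2*(-93)*(1 - 93)) = √(10/(√(-98)) + 2*(-93)*(-92)) = √(10/((7*I*√2)) + 17112) = √(10*(-I*√2/14) + 17112) = √(-5*I*√2/7 + 17112) = √(17112 - 5*I*√2/7)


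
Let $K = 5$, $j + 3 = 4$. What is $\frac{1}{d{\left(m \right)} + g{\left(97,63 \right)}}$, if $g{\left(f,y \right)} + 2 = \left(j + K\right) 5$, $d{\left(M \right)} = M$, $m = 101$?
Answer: $\frac{1}{129} \approx 0.0077519$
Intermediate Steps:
$j = 1$ ($j = -3 + 4 = 1$)
$g{\left(f,y \right)} = 28$ ($g{\left(f,y \right)} = -2 + \left(1 + 5\right) 5 = -2 + 6 \cdot 5 = -2 + 30 = 28$)
$\frac{1}{d{\left(m \right)} + g{\left(97,63 \right)}} = \frac{1}{101 + 28} = \frac{1}{129}$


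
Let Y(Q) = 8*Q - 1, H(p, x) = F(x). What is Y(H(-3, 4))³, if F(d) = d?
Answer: 29791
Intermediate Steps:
H(p, x) = x
Y(Q) = -1 + 8*Q
Y(H(-3, 4))³ = (-1 + 8*4)³ = (-1 + 32)³ = 31³ = 29791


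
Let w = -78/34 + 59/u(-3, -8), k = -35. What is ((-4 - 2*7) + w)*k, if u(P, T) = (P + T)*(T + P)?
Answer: 1425970/2057 ≈ 693.23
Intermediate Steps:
u(P, T) = (P + T)**2 (u(P, T) = (P + T)*(P + T) = (P + T)**2)
w = -3716/2057 (w = -78/34 + 59/((-3 - 8)**2) = -78*1/34 + 59/((-11)**2) = -39/17 + 59/121 = -3716/2057 ≈ -1.8065)
((-4 - 2*7) + w)*k = ((-4 - 2*7) - 3716/2057)*(-35) = ((-4 - 14) - 3716/2057)*(-35) = (-18 - 3716/2057)*(-35) = -40742/2057*(-35) = 1425970/2057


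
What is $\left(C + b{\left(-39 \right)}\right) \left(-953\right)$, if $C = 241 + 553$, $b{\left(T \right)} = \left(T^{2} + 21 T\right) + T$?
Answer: $-1388521$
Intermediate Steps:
$b{\left(T \right)} = T^{2} + 22 T$
$C = 794$
$\left(C + b{\left(-39 \right)}\right) \left(-953\right) = \left(794 - 39 \left(22 - 39\right)\right) \left(-953\right) = \left(794 - -663\right) \left(-953\right) = \left(794 + 663\right) \left(-953\right) = 1457 \left(-953\right) = -1388521$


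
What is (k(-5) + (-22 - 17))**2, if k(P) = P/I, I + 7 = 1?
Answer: 52441/36 ≈ 1456.7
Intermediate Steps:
I = -6 (I = -7 + 1 = -6)
k(P) = -P/6 (k(P) = P/(-6) = P*(-1/6) = -P/6)
(k(-5) + (-22 - 17))**2 = (-1/6*(-5) + (-22 - 17))**2 = (5/6 - 39)**2 = (-229/6)**2 = 52441/36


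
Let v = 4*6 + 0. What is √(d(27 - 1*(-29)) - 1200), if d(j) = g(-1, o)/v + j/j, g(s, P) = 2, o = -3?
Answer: I*√43161/6 ≈ 34.625*I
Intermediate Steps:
v = 24 (v = 24 + 0 = 24)
d(j) = 13/12 (d(j) = 2/24 + j/j = 2*(1/24) + 1 = 1/12 + 1 = 13/12)
√(d(27 - 1*(-29)) - 1200) = √(13/12 - 1200) = √(-14387/12) = I*√43161/6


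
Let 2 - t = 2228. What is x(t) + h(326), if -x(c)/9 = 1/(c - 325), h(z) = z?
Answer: 831635/2551 ≈ 326.00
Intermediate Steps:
t = -2226 (t = 2 - 1*2228 = 2 - 2228 = -2226)
x(c) = -9/(-325 + c) (x(c) = -9/(c - 325) = -9/(-325 + c))
x(t) + h(326) = -9/(-325 - 2226) + 326 = -9/(-2551) + 326 = -9*(-1/2551) + 326 = 9/2551 + 326 = 831635/2551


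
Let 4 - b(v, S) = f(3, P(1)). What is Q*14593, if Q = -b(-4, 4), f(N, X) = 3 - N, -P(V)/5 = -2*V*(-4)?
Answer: -58372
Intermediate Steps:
P(V) = -40*V (P(V) = -5*(-2*V)*(-4) = -40*V)
b(v, S) = 4 (b(v, S) = 4 - (3 - 1*3) = 4 - (3 - 3) = 4 - 1*0 = 4 + 0 = 4)
Q = -4 (Q = -1*4 = -4)
Q*14593 = -4*14593 = -58372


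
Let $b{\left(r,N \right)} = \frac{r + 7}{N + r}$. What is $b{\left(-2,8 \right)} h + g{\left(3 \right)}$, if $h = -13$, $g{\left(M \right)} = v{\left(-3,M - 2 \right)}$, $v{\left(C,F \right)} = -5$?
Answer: $- \frac{95}{6} \approx -15.833$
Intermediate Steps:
$g{\left(M \right)} = -5$
$b{\left(r,N \right)} = \frac{7 + r}{N + r}$
$b{\left(-2,8 \right)} h + g{\left(3 \right)} = \frac{7 - 2}{8 - 2} \left(-13\right) - 5 = \frac{1}{6} \cdot 5 \left(-13\right) - 5 = \frac{5}{6} \left(-13\right) - 5 = - \frac{65}{6} - 5 = - \frac{95}{6}$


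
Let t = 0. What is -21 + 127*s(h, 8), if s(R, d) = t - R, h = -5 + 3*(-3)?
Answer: 1757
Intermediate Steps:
h = -14 (h = -5 - 9 = -14)
s(R, d) = -R (s(R, d) = 0 - R = -R)
-21 + 127*s(h, 8) = -21 + 127*(-1*(-14)) = -21 + 127*14 = -21 + 1778 = 1757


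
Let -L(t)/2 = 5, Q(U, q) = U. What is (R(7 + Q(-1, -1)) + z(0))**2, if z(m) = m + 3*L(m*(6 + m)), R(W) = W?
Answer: 576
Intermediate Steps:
L(t) = -10 (L(t) = -2*5 = -10)
z(m) = -30 + m (z(m) = m + 3*(-10) = m - 30 = -30 + m)
(R(7 + Q(-1, -1)) + z(0))**2 = ((7 - 1) + (-30 + 0))**2 = (6 - 30)**2 = (-24)**2 = 576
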